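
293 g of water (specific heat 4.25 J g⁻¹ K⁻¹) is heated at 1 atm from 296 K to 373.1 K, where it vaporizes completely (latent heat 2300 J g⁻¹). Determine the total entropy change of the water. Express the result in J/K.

Warming step: ΔS₁ = m c ln(T_tr/T_i) = 293 × 4.25 × ln(373.1/296) = 288.3 J/K.
Phase change: ΔS₂ = +mL/T_tr = 293 × 2300 / 373.1 = 1806 J/K.
ΔS_total = (288.3) + (1806) = 2090 J/K.

ΔS = 2090 J/K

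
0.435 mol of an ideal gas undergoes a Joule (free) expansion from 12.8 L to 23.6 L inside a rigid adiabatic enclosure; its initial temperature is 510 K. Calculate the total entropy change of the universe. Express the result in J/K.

ΔS_universe = 2.21 J/K

No heat is exchanged and no work is done, so the ideal-gas temperature stays constant.
Entropy is a state function; using a reversible isothermal path, ΔS_gas = nR ln(V₂/V₁) = 0.435 × 8.314 × ln(23.6/12.8) = 2.21 J/K.
The insulated surroundings exchange no heat, so ΔS_surr = 0 and ΔS_universe = ΔS_gas.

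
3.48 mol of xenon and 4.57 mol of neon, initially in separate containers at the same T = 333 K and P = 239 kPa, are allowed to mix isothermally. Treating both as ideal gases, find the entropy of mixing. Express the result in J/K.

ΔS_mix = 45.8 J/K

Mole fractions: x_A = 3.48/8.05 = 0.432, x_B = 0.568.
ΔS_mix = −R(n_A ln x_A + n_B ln x_B) = −8.314 × (3.48 ln 0.432 + 4.57 ln 0.568) = 45.8 J/K.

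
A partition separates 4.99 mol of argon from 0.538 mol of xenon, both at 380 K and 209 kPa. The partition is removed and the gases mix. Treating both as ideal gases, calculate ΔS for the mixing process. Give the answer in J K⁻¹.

Mole fractions: x_A = 4.99/5.53 = 0.903, x_B = 0.0973.
ΔS_mix = −R(n_A ln x_A + n_B ln x_B) = −8.314 × (4.99 ln 0.903 + 0.538 ln 0.0973) = 14.7 J/K.

ΔS_mix = 14.7 J/K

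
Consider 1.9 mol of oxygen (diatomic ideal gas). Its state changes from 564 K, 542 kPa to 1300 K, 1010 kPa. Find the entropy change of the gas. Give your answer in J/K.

ΔS = nC_p ln(T₂/T₁) − nR ln(P₂/P₁), with C_p = 7R/2 = 29.1 J mol⁻¹ K⁻¹ for a diatomic ideal gas.
ΔS = 1.9 × [29.1 × ln(1300/564) − 8.314 × ln(1010/542)] = 36.3 J/K.

ΔS = 36.3 J/K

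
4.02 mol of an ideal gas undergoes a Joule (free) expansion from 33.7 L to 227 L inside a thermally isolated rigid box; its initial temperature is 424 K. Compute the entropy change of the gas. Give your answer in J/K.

ΔS_gas = 63.8 J/K

For an ideal gas in free expansion Q = 0 and W = 0, so T is unchanged.
Entropy is a state function; using a reversible isothermal path, ΔS_gas = nR ln(V₂/V₁) = 4.02 × 8.314 × ln(227/33.7) = 63.8 J/K.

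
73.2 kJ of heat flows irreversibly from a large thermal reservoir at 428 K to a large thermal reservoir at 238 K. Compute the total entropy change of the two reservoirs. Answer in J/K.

ΔS_hot = −Q/T_H = −73200/428 = -171 J/K and ΔS_cold = +Q/T_C = 73200/238 = 307.6 J/K.
ΔS_total = -171 + 307.6 = 137 J/K, positive as the second law requires.

ΔS_total = 137 J/K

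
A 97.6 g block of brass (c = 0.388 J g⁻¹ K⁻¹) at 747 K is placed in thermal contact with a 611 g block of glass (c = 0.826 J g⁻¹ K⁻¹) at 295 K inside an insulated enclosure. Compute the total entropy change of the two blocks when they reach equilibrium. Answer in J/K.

ΔS_total = 19.9 J/K

Energy balance: T_f = (m₁c₁T₁ + m₂c₂T₂)/(m₁c₁ + m₂c₂) = 326.55 K.
ΔS₁ = m₁c₁ ln(T_f/T₁) = 37.8688 × ln(326.55/747) = -31.34 J/K.
ΔS₂ = m₂c₂ ln(T_f/T₂) = 504.686 × ln(326.55/295) = 51.28 J/K.
ΔS_total = -31.34 + 51.28 = 19.9 J/K.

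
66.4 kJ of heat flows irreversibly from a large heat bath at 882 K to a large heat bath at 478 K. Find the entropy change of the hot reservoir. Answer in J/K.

ΔS_hot = -75.3 J/K

The hot reservoir loses heat Q, so ΔS_hot = −Q/T_H = −66400/882 = -75.3 J/K.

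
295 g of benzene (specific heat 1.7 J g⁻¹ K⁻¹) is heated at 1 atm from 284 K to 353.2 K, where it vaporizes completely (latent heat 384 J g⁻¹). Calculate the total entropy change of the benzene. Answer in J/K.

ΔS = 430 J/K

Warming step: ΔS₁ = m c ln(T_tr/T_i) = 295 × 1.7 × ln(353.2/284) = 109.4 J/K.
Phase change: ΔS₂ = +mL/T_tr = 295 × 384 / 353.2 = 320.7 J/K.
ΔS_total = (109.4) + (320.7) = 430 J/K.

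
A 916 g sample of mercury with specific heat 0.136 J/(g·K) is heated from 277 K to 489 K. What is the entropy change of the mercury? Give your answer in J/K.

ΔS = 70.8 J/K

ΔS = ∫dQ_rev/T = m c ln(T₂/T₁) = 916 × 0.136 × ln(489/277) = 70.8 J/K.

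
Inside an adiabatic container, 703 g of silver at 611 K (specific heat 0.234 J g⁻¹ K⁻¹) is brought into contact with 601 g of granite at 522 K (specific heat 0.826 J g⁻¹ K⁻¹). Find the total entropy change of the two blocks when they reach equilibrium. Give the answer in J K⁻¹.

ΔS_total = 1.57 J/K

Energy balance: T_f = (m₁c₁T₁ + m₂c₂T₂)/(m₁c₁ + m₂c₂) = 544.15 K.
ΔS₁ = m₁c₁ ln(T_f/T₁) = 164.502 × ln(544.15/611) = -19.06 J/K.
ΔS₂ = m₂c₂ ln(T_f/T₂) = 496.426 × ln(544.15/522) = 20.63 J/K.
ΔS_total = -19.06 + 20.63 = 1.57 J/K.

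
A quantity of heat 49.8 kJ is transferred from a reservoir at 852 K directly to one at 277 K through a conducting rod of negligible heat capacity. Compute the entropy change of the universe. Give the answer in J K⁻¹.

ΔS_hot = −Q/T_H = −49800/852 = -58.45 J/K and ΔS_cold = +Q/T_C = 49800/277 = 179.8 J/K.
ΔS_total = -58.45 + 179.8 = 121 J/K, positive as the second law requires.

ΔS_total = 121 J/K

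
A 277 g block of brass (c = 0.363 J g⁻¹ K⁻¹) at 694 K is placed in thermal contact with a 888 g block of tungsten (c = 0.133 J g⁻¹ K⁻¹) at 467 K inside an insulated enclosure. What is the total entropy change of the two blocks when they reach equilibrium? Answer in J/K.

Energy balance: T_f = (m₁c₁T₁ + m₂c₂T₂)/(m₁c₁ + m₂c₂) = 571.39 K.
ΔS₁ = m₁c₁ ln(T_f/T₁) = 100.551 × ln(571.39/694) = -19.55 J/K.
ΔS₂ = m₂c₂ ln(T_f/T₂) = 118.104 × ln(571.39/467) = 23.83 J/K.
ΔS_total = -19.55 + 23.83 = 4.28 J/K.

ΔS_total = 4.28 J/K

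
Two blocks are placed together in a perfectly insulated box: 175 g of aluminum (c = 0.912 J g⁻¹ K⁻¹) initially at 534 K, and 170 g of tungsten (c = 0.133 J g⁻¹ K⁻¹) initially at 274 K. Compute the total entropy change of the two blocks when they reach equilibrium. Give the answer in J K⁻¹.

ΔS_total = 3.73 J/K

Energy balance: T_f = (m₁c₁T₁ + m₂c₂T₂)/(m₁c₁ + m₂c₂) = 501.74 K.
ΔS₁ = m₁c₁ ln(T_f/T₁) = 159.6 × ln(501.74/534) = -9.946 J/K.
ΔS₂ = m₂c₂ ln(T_f/T₂) = 22.61 × ln(501.74/274) = 13.68 J/K.
ΔS_total = -9.946 + 13.68 = 3.73 J/K.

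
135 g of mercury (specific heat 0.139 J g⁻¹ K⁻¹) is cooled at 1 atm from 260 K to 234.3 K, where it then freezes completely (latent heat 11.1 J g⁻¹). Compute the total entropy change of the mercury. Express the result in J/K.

ΔS = -8.35 J/K

Cooling step: ΔS₁ = m c ln(T_tr/T_i) = 135 × 0.139 × ln(234.3/260) = -1.953 J/K.
Phase change: ΔS₂ = −mL/T_tr = −135 × 11.1 / 234.3 = -6.396 J/K.
ΔS_total = (-1.953) + (-6.396) = -8.35 J/K.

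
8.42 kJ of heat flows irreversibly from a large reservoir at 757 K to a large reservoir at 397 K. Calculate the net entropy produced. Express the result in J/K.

ΔS_hot = −Q/T_H = −8420/757 = -11.12 J/K and ΔS_cold = +Q/T_C = 8420/397 = 21.21 J/K.
ΔS_total = -11.12 + 21.21 = 10.1 J/K, positive as the second law requires.

ΔS_total = 10.1 J/K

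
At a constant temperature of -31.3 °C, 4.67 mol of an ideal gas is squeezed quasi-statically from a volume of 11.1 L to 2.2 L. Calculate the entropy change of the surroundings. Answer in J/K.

ΔS_surr = 62.8 J/K

For an isothermal ideal gas ΔS_gas = nR ln(V₂/V₁) = 4.67 × 8.314 × ln(2.2/11.1) = -62.8 J/K.
The process is reversible, so ΔS_surr = −ΔS_gas = 62.8 J/K and ΔS_universe = 0.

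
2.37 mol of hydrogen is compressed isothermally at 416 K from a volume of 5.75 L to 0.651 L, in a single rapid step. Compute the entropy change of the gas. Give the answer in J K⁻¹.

Entropy is a state function, so ΔS_gas depends only on the end states.
For an isothermal ideal gas ΔS_gas = nR ln(V₂/V₁) = 2.37 × 8.314 × ln(0.651/5.75) = -42.9 J/K.

ΔS_gas = -42.9 J/K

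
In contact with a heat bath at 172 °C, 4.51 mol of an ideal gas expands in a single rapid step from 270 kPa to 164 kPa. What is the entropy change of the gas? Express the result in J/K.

Entropy is a state function, so ΔS_gas depends only on the end states.
For an isothermal ideal gas ΔS_gas = nR ln(P₁/P₂) = 4.51 × 8.314 × ln(270/164) = 18.7 J/K.

ΔS_gas = 18.7 J/K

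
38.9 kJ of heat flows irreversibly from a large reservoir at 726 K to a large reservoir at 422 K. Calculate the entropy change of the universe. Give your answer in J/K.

ΔS_hot = −Q/T_H = −38900/726 = -53.58 J/K and ΔS_cold = +Q/T_C = 38900/422 = 92.18 J/K.
ΔS_total = -53.58 + 92.18 = 38.6 J/K, positive as the second law requires.

ΔS_total = 38.6 J/K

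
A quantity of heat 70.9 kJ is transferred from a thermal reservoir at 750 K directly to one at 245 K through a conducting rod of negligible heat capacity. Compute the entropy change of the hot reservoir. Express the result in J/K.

The hot reservoir loses heat Q, so ΔS_hot = −Q/T_H = −70900/750 = -94.5 J/K.

ΔS_hot = -94.5 J/K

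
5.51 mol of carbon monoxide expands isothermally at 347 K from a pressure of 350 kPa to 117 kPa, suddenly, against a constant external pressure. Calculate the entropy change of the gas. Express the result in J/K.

ΔS_gas = 50.2 J/K

Entropy is a state function, so ΔS_gas depends only on the end states.
For an isothermal ideal gas ΔS_gas = nR ln(P₁/P₂) = 5.51 × 8.314 × ln(350/117) = 50.2 J/K.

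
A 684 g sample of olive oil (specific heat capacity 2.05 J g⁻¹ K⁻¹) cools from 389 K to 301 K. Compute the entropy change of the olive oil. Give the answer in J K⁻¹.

ΔS = -360 J/K

ΔS = ∫dQ_rev/T = m c ln(T₂/T₁) = 684 × 2.05 × ln(301/389) = -360 J/K.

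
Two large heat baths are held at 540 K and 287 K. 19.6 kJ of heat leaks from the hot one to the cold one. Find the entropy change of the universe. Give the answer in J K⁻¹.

ΔS_hot = −Q/T_H = −19600/540 = -36.3 J/K and ΔS_cold = +Q/T_C = 19600/287 = 68.29 J/K.
ΔS_total = -36.3 + 68.29 = 32 J/K, positive as the second law requires.

ΔS_total = 32 J/K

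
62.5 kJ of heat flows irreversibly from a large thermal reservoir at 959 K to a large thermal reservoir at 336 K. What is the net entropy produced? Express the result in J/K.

ΔS_total = 121 J/K

ΔS_hot = −Q/T_H = −62500/959 = -65.17 J/K and ΔS_cold = +Q/T_C = 62500/336 = 186 J/K.
ΔS_total = -65.17 + 186 = 121 J/K, positive as the second law requires.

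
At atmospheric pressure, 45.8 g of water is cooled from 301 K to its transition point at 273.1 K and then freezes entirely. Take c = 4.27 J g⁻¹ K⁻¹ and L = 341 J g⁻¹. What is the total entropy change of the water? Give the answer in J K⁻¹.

ΔS = -76.2 J/K

Cooling step: ΔS₁ = m c ln(T_tr/T_i) = 45.8 × 4.27 × ln(273.1/301) = -19.02 J/K.
Phase change: ΔS₂ = −mL/T_tr = −45.8 × 341 / 273.1 = -57.19 J/K.
ΔS_total = (-19.02) + (-57.19) = -76.2 J/K.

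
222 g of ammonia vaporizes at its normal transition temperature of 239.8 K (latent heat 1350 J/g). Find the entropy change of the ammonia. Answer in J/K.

ΔS = 1250 J/K

Heat absorbed by the substance: Q = mL = 222 × 1350 = 299700 J.
At constant T, ΔS = Q_rev/T = 299700 / 239.8 = 1250 J/K.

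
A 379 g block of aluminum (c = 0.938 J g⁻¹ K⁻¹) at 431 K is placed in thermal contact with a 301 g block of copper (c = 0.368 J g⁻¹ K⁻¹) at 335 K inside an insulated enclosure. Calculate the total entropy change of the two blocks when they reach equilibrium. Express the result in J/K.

Energy balance: T_f = (m₁c₁T₁ + m₂c₂T₂)/(m₁c₁ + m₂c₂) = 408.19 K.
ΔS₁ = m₁c₁ ln(T_f/T₁) = 355.502 × ln(408.19/431) = -19.33 J/K.
ΔS₂ = m₂c₂ ln(T_f/T₂) = 110.768 × ln(408.19/335) = 21.89 J/K.
ΔS_total = -19.33 + 21.89 = 2.56 J/K.

ΔS_total = 2.56 J/K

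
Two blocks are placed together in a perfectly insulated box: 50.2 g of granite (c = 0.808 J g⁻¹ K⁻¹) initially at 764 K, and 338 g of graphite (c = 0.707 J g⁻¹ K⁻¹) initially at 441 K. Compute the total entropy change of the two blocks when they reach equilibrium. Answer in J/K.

Energy balance: T_f = (m₁c₁T₁ + m₂c₂T₂)/(m₁c₁ + m₂c₂) = 487.87 K.
ΔS₁ = m₁c₁ ln(T_f/T₁) = 40.5616 × ln(487.87/764) = -18.193 J/K.
ΔS₂ = m₂c₂ ln(T_f/T₂) = 238.966 × ln(487.87/441) = 24.136 J/K.
ΔS_total = -18.193 + 24.136 = 5.94 J/K.

ΔS_total = 5.94 J/K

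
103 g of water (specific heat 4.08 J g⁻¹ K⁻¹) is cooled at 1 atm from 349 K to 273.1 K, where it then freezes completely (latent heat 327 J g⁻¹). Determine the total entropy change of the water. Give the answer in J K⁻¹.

ΔS = -226 J/K

Cooling step: ΔS₁ = m c ln(T_tr/T_i) = 103 × 4.08 × ln(273.1/349) = -103.1 J/K.
Phase change: ΔS₂ = −mL/T_tr = −103 × 327 / 273.1 = -123.3 J/K.
ΔS_total = (-103.1) + (-123.3) = -226 J/K.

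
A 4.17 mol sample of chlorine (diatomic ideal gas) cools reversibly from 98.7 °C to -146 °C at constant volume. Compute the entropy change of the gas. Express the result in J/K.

In kelvin: T₁ = 371.85 K, T₂ = 127.15 K. At constant volume, ΔS = nC_V ln(T₂/T₁) with C_V = 5R/2 = 20.79 J mol⁻¹ K⁻¹.
ΔS = 4.17 × 20.79 × ln(127.15/371.85) = -93 J/K.

ΔS = -93 J/K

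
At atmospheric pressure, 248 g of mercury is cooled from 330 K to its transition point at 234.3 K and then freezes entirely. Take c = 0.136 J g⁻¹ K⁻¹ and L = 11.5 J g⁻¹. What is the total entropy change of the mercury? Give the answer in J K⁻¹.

Cooling step: ΔS₁ = m c ln(T_tr/T_i) = 248 × 0.136 × ln(234.3/330) = -11.55 J/K.
Phase change: ΔS₂ = −mL/T_tr = −248 × 11.5 / 234.3 = -12.17 J/K.
ΔS_total = (-11.55) + (-12.17) = -23.7 J/K.

ΔS = -23.7 J/K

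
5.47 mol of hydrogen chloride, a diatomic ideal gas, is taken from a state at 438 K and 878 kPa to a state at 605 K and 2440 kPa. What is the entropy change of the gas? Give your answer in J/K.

ΔS = 4.93 J/K

ΔS = nC_p ln(T₂/T₁) − nR ln(P₂/P₁), with C_p = 7R/2 = 29.1 J mol⁻¹ K⁻¹ for a diatomic ideal gas.
ΔS = 5.47 × [29.1 × ln(605/438) − 8.314 × ln(2440/878)] = 4.93 J/K.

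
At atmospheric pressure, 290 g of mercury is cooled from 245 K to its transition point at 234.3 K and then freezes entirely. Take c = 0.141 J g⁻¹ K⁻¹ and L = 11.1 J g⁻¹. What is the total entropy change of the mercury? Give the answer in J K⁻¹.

ΔS = -15.6 J/K

Cooling step: ΔS₁ = m c ln(T_tr/T_i) = 290 × 0.141 × ln(234.3/245) = -1.826 J/K.
Phase change: ΔS₂ = −mL/T_tr = −290 × 11.1 / 234.3 = -13.74 J/K.
ΔS_total = (-1.826) + (-13.74) = -15.6 J/K.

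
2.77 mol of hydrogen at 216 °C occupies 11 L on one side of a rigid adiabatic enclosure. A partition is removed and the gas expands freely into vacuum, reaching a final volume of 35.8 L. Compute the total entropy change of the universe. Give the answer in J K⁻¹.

ΔS_universe = 27.2 J/K

For an ideal gas in free expansion Q = 0 and W = 0, so T is unchanged.
Entropy is a state function; using a reversible isothermal path, ΔS_gas = nR ln(V₂/V₁) = 2.77 × 8.314 × ln(35.8/11) = 27.2 J/K.
The insulated surroundings exchange no heat, so ΔS_surr = 0 and ΔS_universe = ΔS_gas.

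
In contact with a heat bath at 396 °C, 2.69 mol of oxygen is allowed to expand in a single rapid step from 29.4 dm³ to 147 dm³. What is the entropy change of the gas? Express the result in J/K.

ΔS_gas = 36 J/K

Entropy is a state function, so ΔS_gas depends only on the end states.
For an isothermal ideal gas ΔS_gas = nR ln(V₂/V₁) = 2.69 × 8.314 × ln(147/29.4) = 36 J/K.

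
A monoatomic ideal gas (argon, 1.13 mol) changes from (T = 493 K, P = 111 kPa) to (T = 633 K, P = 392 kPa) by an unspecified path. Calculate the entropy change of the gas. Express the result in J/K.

ΔS = nC_p ln(T₂/T₁) − nR ln(P₂/P₁), with C_p = 5R/2 = 20.79 J mol⁻¹ K⁻¹ for a monoatomic ideal gas.
ΔS = 1.13 × [20.79 × ln(633/493) − 8.314 × ln(392/111)] = -5.98 J/K.

ΔS = -5.98 J/K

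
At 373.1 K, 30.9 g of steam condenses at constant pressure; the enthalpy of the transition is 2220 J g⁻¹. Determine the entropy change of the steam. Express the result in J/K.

ΔS = -184 J/K

Heat released by the substance: Q = −mL = −30.9 × 2220 = −68598 J.
At constant T, ΔS = Q_rev/T = −68598 / 373.1 = -184 J/K.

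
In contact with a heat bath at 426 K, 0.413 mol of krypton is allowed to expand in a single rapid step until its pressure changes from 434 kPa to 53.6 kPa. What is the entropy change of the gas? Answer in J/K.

ΔS_gas = 7.18 J/K

Entropy is a state function, so ΔS_gas depends only on the end states.
For an isothermal ideal gas ΔS_gas = nR ln(P₁/P₂) = 0.413 × 8.314 × ln(434/53.6) = 7.18 J/K.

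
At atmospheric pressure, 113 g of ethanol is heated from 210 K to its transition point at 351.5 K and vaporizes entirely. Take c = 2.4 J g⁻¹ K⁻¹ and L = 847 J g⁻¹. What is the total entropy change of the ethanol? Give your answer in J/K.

Warming step: ΔS₁ = m c ln(T_tr/T_i) = 113 × 2.4 × ln(351.5/210) = 139.7 J/K.
Phase change: ΔS₂ = +mL/T_tr = 113 × 847 / 351.5 = 272.3 J/K.
ΔS_total = (139.7) + (272.3) = 412 J/K.

ΔS = 412 J/K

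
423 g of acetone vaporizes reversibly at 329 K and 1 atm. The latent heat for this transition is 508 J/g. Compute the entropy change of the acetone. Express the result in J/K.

ΔS = 653 J/K

Heat absorbed by the substance: Q = mL = 423 × 508 = 214884 J.
At constant T, ΔS = Q_rev/T = 214884 / 329 = 653 J/K.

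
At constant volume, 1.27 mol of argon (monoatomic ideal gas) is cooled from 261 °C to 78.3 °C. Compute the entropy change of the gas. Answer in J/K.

ΔS = -6.63 J/K

In kelvin: T₁ = 534.15 K, T₂ = 351.45 K. At constant volume, ΔS = nC_V ln(T₂/T₁) with C_V = 3R/2 = 12.47 J mol⁻¹ K⁻¹.
ΔS = 1.27 × 12.47 × ln(351.45/534.15) = -6.63 J/K.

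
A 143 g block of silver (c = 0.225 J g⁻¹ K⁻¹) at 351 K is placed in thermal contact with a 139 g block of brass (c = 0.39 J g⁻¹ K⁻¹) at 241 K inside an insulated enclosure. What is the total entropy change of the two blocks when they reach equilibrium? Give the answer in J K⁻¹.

Energy balance: T_f = (m₁c₁T₁ + m₂c₂T₂)/(m₁c₁ + m₂c₂) = 281.97 K.
ΔS₁ = m₁c₁ ln(T_f/T₁) = 32.175 × ln(281.97/351) = -7.0458 J/K.
ΔS₂ = m₂c₂ ln(T_f/T₂) = 54.21 × ln(281.97/241) = 8.5113 J/K.
ΔS_total = -7.0458 + 8.5113 = 1.47 J/K.

ΔS_total = 1.47 J/K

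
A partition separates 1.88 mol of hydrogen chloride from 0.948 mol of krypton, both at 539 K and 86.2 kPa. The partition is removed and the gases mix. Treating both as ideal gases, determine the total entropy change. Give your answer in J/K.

Mole fractions: x_A = 1.88/2.83 = 0.665, x_B = 0.335.
ΔS_mix = −R(n_A ln x_A + n_B ln x_B) = −8.314 × (1.88 ln 0.665 + 0.948 ln 0.335) = 15 J/K.

ΔS_mix = 15 J/K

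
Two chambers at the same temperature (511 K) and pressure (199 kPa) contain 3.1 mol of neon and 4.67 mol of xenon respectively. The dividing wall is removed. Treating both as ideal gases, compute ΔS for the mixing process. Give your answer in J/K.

Mole fractions: x_A = 3.1/7.77 = 0.399, x_B = 0.601.
ΔS_mix = −R(n_A ln x_A + n_B ln x_B) = −8.314 × (3.1 ln 0.399 + 4.67 ln 0.601) = 43.4 J/K.

ΔS_mix = 43.4 J/K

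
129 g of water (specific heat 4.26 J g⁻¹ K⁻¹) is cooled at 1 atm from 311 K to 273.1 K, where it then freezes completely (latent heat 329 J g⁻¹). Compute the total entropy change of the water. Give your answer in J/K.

Cooling step: ΔS₁ = m c ln(T_tr/T_i) = 129 × 4.26 × ln(273.1/311) = -71.42 J/K.
Phase change: ΔS₂ = −mL/T_tr = −129 × 329 / 273.1 = -155.4 J/K.
ΔS_total = (-71.42) + (-155.4) = -227 J/K.

ΔS = -227 J/K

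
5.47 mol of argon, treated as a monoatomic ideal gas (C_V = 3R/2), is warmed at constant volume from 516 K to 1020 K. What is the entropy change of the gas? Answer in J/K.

At constant volume, ΔS = nC_V ln(T₂/T₁) with C_V = 3R/2 = 12.47 J mol⁻¹ K⁻¹.
ΔS = 5.47 × 12.47 × ln(1020/516) = 46.5 J/K.

ΔS = 46.5 J/K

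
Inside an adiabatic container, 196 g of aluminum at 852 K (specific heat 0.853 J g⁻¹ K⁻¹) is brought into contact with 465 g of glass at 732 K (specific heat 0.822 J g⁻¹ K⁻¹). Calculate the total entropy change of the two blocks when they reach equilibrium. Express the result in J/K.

Energy balance: T_f = (m₁c₁T₁ + m₂c₂T₂)/(m₁c₁ + m₂c₂) = 768.52 K.
ΔS₁ = m₁c₁ ln(T_f/T₁) = 167.188 × ln(768.52/852) = -17.24 J/K.
ΔS₂ = m₂c₂ ln(T_f/T₂) = 382.23 × ln(768.52/732) = 18.61 J/K.
ΔS_total = -17.24 + 18.61 = 1.37 J/K.

ΔS_total = 1.37 J/K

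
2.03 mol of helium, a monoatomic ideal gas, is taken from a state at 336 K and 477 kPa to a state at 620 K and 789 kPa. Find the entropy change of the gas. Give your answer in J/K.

ΔS = 17.4 J/K

ΔS = nC_p ln(T₂/T₁) − nR ln(P₂/P₁), with C_p = 5R/2 = 20.79 J mol⁻¹ K⁻¹ for a monoatomic ideal gas.
ΔS = 2.03 × [20.79 × ln(620/336) − 8.314 × ln(789/477)] = 17.4 J/K.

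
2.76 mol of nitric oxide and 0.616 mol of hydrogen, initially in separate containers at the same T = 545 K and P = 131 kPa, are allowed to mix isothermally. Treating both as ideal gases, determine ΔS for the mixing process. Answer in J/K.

Mole fractions: x_A = 2.76/3.38 = 0.818, x_B = 0.182.
ΔS_mix = −R(n_A ln x_A + n_B ln x_B) = −8.314 × (2.76 ln 0.818 + 0.616 ln 0.182) = 13.3 J/K.

ΔS_mix = 13.3 J/K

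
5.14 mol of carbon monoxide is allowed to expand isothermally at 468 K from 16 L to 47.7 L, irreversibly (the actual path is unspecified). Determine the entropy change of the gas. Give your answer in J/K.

Entropy is a state function, so ΔS_gas depends only on the end states.
For an isothermal ideal gas ΔS_gas = nR ln(V₂/V₁) = 5.14 × 8.314 × ln(47.7/16) = 46.7 J/K.

ΔS_gas = 46.7 J/K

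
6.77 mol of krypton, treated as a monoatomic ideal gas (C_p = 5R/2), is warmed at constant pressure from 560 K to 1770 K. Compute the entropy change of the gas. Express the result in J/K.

At constant pressure, ΔS = nC_p ln(T₂/T₁) with C_p = 5R/2 = 20.79 J mol⁻¹ K⁻¹.
ΔS = 6.77 × 20.79 × ln(1770/560) = 162 J/K.

ΔS = 162 J/K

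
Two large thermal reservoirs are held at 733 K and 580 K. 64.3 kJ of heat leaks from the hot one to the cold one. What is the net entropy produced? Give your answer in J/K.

ΔS_total = 23.1 J/K

ΔS_hot = −Q/T_H = −64300/733 = -87.722 J/K and ΔS_cold = +Q/T_C = 64300/580 = 110.86 J/K.
ΔS_total = -87.722 + 110.86 = 23.1 J/K, positive as the second law requires.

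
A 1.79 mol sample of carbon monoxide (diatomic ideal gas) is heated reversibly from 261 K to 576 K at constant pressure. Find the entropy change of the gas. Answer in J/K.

ΔS = 41.2 J/K

At constant pressure, ΔS = nC_p ln(T₂/T₁) with C_p = 7R/2 = 29.1 J mol⁻¹ K⁻¹.
ΔS = 1.79 × 29.1 × ln(576/261) = 41.2 J/K.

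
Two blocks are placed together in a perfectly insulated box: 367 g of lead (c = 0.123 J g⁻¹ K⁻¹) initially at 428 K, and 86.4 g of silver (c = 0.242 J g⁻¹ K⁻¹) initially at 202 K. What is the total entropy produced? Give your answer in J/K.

ΔS_total = 3.62 J/K

Energy balance: T_f = (m₁c₁T₁ + m₂c₂T₂)/(m₁c₁ + m₂c₂) = 356.46 K.
ΔS₁ = m₁c₁ ln(T_f/T₁) = 45.141 × ln(356.46/428) = -8.257 J/K.
ΔS₂ = m₂c₂ ln(T_f/T₂) = 20.9088 × ln(356.46/202) = 11.88 J/K.
ΔS_total = -8.257 + 11.88 = 3.62 J/K.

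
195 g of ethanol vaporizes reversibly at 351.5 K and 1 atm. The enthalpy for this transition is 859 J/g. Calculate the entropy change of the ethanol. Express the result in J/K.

Heat absorbed by the substance: Q = mL = 195 × 859 = 167505 J.
At constant T, ΔS = Q_rev/T = 167505 / 351.5 = 477 J/K.

ΔS = 477 J/K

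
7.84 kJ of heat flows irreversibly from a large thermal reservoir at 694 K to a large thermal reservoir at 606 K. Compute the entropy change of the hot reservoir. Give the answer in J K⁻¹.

The hot reservoir loses heat Q, so ΔS_hot = −Q/T_H = −7840/694 = -11.3 J/K.

ΔS_hot = -11.3 J/K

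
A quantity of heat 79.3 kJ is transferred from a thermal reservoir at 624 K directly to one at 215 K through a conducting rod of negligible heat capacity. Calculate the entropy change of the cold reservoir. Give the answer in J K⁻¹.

The cold reservoir gains heat Q, so ΔS_cold = +Q/T_C = 79300/215 = 369 J/K.

ΔS_cold = 369 J/K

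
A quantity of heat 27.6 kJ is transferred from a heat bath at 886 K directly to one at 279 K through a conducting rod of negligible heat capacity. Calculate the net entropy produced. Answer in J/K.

ΔS_total = 67.8 J/K

ΔS_hot = −Q/T_H = −27600/886 = -31.15 J/K and ΔS_cold = +Q/T_C = 27600/279 = 98.92 J/K.
ΔS_total = -31.15 + 98.92 = 67.8 J/K, positive as the second law requires.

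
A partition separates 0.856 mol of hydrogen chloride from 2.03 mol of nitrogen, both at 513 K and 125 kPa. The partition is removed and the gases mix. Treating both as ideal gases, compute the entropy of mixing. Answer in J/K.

ΔS_mix = 14.6 J/K

Mole fractions: x_A = 0.856/2.89 = 0.297, x_B = 0.703.
ΔS_mix = −R(n_A ln x_A + n_B ln x_B) = −8.314 × (0.856 ln 0.297 + 2.03 ln 0.703) = 14.6 J/K.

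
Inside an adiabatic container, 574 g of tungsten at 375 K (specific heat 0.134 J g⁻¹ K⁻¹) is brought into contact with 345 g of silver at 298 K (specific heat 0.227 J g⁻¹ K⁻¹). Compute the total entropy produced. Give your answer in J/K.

Energy balance: T_f = (m₁c₁T₁ + m₂c₂T₂)/(m₁c₁ + m₂c₂) = 336.15 K.
ΔS₁ = m₁c₁ ln(T_f/T₁) = 76.916 × ln(336.15/375) = -8.411 J/K.
ΔS₂ = m₂c₂ ln(T_f/T₂) = 78.315 × ln(336.15/298) = 9.435 J/K.
ΔS_total = -8.411 + 9.435 = 1.02 J/K.

ΔS_total = 1.02 J/K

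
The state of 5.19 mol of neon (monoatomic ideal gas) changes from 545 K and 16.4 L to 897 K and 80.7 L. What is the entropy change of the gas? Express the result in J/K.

ΔS = 101 J/K

Entropy is a state function: ΔS = nC_V ln(T₂/T₁) + nR ln(V₂/V₁), with C_V = 3R/2 = 12.47 J mol⁻¹ K⁻¹ for a monoatomic ideal gas.
ΔS = 5.19 × [12.47 × ln(897/545) + 8.314 × ln(80.7/16.4)] = 101 J/K.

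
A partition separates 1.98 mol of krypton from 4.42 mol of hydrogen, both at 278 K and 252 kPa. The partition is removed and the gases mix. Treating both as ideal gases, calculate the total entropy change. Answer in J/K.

ΔS_mix = 32.9 J/K

Mole fractions: x_A = 1.98/6.4 = 0.309, x_B = 0.691.
ΔS_mix = −R(n_A ln x_A + n_B ln x_B) = −8.314 × (1.98 ln 0.309 + 4.42 ln 0.691) = 32.9 J/K.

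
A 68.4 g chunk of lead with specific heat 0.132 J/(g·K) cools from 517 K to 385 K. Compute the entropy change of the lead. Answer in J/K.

ΔS = -2.66 J/K

ΔS = ∫dQ_rev/T = m c ln(T₂/T₁) = 68.4 × 0.132 × ln(385/517) = -2.66 J/K.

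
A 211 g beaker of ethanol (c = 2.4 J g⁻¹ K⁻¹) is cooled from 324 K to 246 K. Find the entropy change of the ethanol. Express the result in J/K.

ΔS = ∫dQ_rev/T = m c ln(T₂/T₁) = 211 × 2.4 × ln(246/324) = -139 J/K.

ΔS = -139 J/K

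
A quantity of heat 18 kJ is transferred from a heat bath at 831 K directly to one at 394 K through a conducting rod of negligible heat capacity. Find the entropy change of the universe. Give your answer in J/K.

ΔS_hot = −Q/T_H = −18000/831 = -21.66 J/K and ΔS_cold = +Q/T_C = 18000/394 = 45.69 J/K.
ΔS_total = -21.66 + 45.69 = 24 J/K, positive as the second law requires.

ΔS_total = 24 J/K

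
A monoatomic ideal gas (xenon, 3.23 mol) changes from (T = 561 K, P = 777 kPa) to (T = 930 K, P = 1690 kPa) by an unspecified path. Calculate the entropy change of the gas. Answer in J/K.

ΔS = 13.1 J/K

ΔS = nC_p ln(T₂/T₁) − nR ln(P₂/P₁), with C_p = 5R/2 = 20.79 J mol⁻¹ K⁻¹ for a monoatomic ideal gas.
ΔS = 3.23 × [20.79 × ln(930/561) − 8.314 × ln(1690/777)] = 13.1 J/K.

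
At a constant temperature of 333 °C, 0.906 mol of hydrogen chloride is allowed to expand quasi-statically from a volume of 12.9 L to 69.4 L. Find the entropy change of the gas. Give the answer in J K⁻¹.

ΔS_gas = 12.7 J/K

For an isothermal ideal gas ΔS_gas = nR ln(V₂/V₁) = 0.906 × 8.314 × ln(69.4/12.9) = 12.7 J/K.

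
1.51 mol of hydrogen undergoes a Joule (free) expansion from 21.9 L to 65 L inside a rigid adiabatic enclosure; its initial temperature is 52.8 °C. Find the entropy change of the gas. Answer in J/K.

No heat is exchanged and no work is done, so the ideal-gas temperature stays constant.
Entropy is a state function; using a reversible isothermal path, ΔS_gas = nR ln(V₂/V₁) = 1.51 × 8.314 × ln(65/21.9) = 13.7 J/K.

ΔS_gas = 13.7 J/K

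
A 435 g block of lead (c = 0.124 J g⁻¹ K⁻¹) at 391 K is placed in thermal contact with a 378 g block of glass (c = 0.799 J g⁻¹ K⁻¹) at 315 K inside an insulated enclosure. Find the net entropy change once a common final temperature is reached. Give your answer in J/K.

Energy balance: T_f = (m₁c₁T₁ + m₂c₂T₂)/(m₁c₁ + m₂c₂) = 326.52 K.
ΔS₁ = m₁c₁ ln(T_f/T₁) = 53.94 × ln(326.52/391) = -9.721 J/K.
ΔS₂ = m₂c₂ ln(T_f/T₂) = 302.022 × ln(326.52/315) = 10.84 J/K.
ΔS_total = -9.721 + 10.84 = 1.12 J/K.

ΔS_total = 1.12 J/K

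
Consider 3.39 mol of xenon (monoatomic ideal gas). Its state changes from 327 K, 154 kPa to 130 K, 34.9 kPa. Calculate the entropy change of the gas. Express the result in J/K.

ΔS = -23.2 J/K

ΔS = nC_p ln(T₂/T₁) − nR ln(P₂/P₁), with C_p = 5R/2 = 20.79 J mol⁻¹ K⁻¹ for a monoatomic ideal gas.
ΔS = 3.39 × [20.79 × ln(130/327) − 8.314 × ln(34.9/154)] = -23.2 J/K.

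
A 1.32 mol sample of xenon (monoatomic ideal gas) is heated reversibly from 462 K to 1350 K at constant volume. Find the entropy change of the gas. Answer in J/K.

At constant volume, ΔS = nC_V ln(T₂/T₁) with C_V = 3R/2 = 12.47 J mol⁻¹ K⁻¹.
ΔS = 1.32 × 12.47 × ln(1350/462) = 17.7 J/K.

ΔS = 17.7 J/K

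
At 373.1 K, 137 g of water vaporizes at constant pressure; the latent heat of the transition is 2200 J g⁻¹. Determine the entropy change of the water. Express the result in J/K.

Heat absorbed by the substance: Q = mL = 137 × 2200 = 301400 J.
At constant T, ΔS = Q_rev/T = 301400 / 373.1 = 808 J/K.

ΔS = 808 J/K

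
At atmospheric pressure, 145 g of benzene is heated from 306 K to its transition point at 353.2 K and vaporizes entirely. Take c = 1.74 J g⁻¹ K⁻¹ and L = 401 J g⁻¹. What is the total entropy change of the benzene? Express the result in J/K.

Warming step: ΔS₁ = m c ln(T_tr/T_i) = 145 × 1.74 × ln(353.2/306) = 36.19 J/K.
Phase change: ΔS₂ = +mL/T_tr = 145 × 401 / 353.2 = 164.6 J/K.
ΔS_total = (36.19) + (164.6) = 201 J/K.

ΔS = 201 J/K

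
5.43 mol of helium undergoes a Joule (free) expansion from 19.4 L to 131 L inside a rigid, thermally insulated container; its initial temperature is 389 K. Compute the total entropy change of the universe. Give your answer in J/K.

ΔS_universe = 86.2 J/K

For an ideal gas in free expansion Q = 0 and W = 0, so T is unchanged.
Entropy is a state function; using a reversible isothermal path, ΔS_gas = nR ln(V₂/V₁) = 5.43 × 8.314 × ln(131/19.4) = 86.2 J/K.
The insulated surroundings exchange no heat, so ΔS_surr = 0 and ΔS_universe = ΔS_gas.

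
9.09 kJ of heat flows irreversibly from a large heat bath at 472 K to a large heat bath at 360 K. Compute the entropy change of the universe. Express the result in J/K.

ΔS_total = 5.99 J/K

ΔS_hot = −Q/T_H = −9090/472 = -19.26 J/K and ΔS_cold = +Q/T_C = 9090/360 = 25.25 J/K.
ΔS_total = -19.26 + 25.25 = 5.99 J/K, positive as the second law requires.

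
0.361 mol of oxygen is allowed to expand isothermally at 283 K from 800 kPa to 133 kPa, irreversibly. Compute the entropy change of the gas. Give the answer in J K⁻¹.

Entropy is a state function, so ΔS_gas depends only on the end states.
For an isothermal ideal gas ΔS_gas = nR ln(P₁/P₂) = 0.361 × 8.314 × ln(800/133) = 5.39 J/K.

ΔS_gas = 5.39 J/K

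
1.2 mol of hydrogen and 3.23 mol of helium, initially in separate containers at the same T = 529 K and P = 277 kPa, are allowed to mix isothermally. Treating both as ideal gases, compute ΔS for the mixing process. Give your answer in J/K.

ΔS_mix = 21.5 J/K

Mole fractions: x_A = 1.2/4.43 = 0.271, x_B = 0.729.
ΔS_mix = −R(n_A ln x_A + n_B ln x_B) = −8.314 × (1.2 ln 0.271 + 3.23 ln 0.729) = 21.5 J/K.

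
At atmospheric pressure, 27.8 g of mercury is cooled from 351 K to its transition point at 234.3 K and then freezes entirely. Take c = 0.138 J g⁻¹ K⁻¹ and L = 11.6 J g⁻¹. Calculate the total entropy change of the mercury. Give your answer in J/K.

Cooling step: ΔS₁ = m c ln(T_tr/T_i) = 27.8 × 0.138 × ln(234.3/351) = -1.551 J/K.
Phase change: ΔS₂ = −mL/T_tr = −27.8 × 11.6 / 234.3 = -1.376 J/K.
ΔS_total = (-1.551) + (-1.376) = -2.93 J/K.

ΔS = -2.93 J/K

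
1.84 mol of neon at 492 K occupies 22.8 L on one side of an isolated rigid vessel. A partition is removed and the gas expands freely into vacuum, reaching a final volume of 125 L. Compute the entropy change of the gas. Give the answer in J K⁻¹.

For an ideal gas in free expansion Q = 0 and W = 0, so T is unchanged.
Entropy is a state function; using a reversible isothermal path, ΔS_gas = nR ln(V₂/V₁) = 1.84 × 8.314 × ln(125/22.8) = 26 J/K.

ΔS_gas = 26 J/K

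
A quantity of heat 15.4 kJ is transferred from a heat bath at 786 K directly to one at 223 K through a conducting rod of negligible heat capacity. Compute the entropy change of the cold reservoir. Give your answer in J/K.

ΔS_cold = 69.1 J/K

The cold reservoir gains heat Q, so ΔS_cold = +Q/T_C = 15400/223 = 69.1 J/K.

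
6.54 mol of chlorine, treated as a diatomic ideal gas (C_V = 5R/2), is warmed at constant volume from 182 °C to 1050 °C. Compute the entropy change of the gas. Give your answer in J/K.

ΔS = 145 J/K

In kelvin: T₁ = 455.15 K, T₂ = 1323.15 K. At constant volume, ΔS = nC_V ln(T₂/T₁) with C_V = 5R/2 = 20.79 J mol⁻¹ K⁻¹.
ΔS = 6.54 × 20.79 × ln(1323.15/455.15) = 145 J/K.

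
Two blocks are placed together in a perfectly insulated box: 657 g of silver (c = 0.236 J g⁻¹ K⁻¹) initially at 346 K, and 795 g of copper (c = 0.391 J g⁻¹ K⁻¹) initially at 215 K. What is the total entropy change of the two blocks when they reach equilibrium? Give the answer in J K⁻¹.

Energy balance: T_f = (m₁c₁T₁ + m₂c₂T₂)/(m₁c₁ + m₂c₂) = 258.6 K.
ΔS₁ = m₁c₁ ln(T_f/T₁) = 155.052 × ln(258.6/346) = -45.15 J/K.
ΔS₂ = m₂c₂ ln(T_f/T₂) = 310.845 × ln(258.6/215) = 57.39 J/K.
ΔS_total = -45.15 + 57.39 = 12.2 J/K.

ΔS_total = 12.2 J/K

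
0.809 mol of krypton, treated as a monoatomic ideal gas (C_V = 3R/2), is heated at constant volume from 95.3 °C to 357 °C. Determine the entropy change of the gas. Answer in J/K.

In kelvin: T₁ = 368.45 K, T₂ = 630.15 K. At constant volume, ΔS = nC_V ln(T₂/T₁) with C_V = 3R/2 = 12.47 J mol⁻¹ K⁻¹.
ΔS = 0.809 × 12.47 × ln(630.15/368.45) = 5.41 J/K.

ΔS = 5.41 J/K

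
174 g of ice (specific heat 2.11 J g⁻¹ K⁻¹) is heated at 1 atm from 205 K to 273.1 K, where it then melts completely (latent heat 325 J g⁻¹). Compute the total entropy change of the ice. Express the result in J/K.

Warming step: ΔS₁ = m c ln(T_tr/T_i) = 174 × 2.11 × ln(273.1/205) = 105.3 J/K.
Phase change: ΔS₂ = +mL/T_tr = 174 × 325 / 273.1 = 207.1 J/K.
ΔS_total = (105.3) + (207.1) = 312 J/K.

ΔS = 312 J/K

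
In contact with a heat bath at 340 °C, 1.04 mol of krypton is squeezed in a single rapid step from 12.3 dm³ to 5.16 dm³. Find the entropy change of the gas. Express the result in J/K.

Entropy is a state function, so ΔS_gas depends only on the end states.
For an isothermal ideal gas ΔS_gas = nR ln(V₂/V₁) = 1.04 × 8.314 × ln(5.16/12.3) = -7.51 J/K.

ΔS_gas = -7.51 J/K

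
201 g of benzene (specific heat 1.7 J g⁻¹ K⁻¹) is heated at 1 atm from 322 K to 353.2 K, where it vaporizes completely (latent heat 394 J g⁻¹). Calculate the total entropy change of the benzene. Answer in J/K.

Warming step: ΔS₁ = m c ln(T_tr/T_i) = 201 × 1.7 × ln(353.2/322) = 31.6 J/K.
Phase change: ΔS₂ = +mL/T_tr = 201 × 394 / 353.2 = 224.2 J/K.
ΔS_total = (31.6) + (224.2) = 256 J/K.

ΔS = 256 J/K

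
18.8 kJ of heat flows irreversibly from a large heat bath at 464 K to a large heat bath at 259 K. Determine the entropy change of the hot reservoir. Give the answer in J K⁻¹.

ΔS_hot = -40.5 J/K

The hot reservoir loses heat Q, so ΔS_hot = −Q/T_H = −18800/464 = -40.5 J/K.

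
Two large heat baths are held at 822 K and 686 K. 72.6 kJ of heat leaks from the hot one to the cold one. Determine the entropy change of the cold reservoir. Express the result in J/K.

ΔS_cold = 106 J/K

The cold reservoir gains heat Q, so ΔS_cold = +Q/T_C = 72600/686 = 106 J/K.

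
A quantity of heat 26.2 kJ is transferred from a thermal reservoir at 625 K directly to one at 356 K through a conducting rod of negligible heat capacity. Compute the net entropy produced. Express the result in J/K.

ΔS_total = 31.7 J/K

ΔS_hot = −Q/T_H = −26200/625 = -41.92 J/K and ΔS_cold = +Q/T_C = 26200/356 = 73.6 J/K.
ΔS_total = -41.92 + 73.6 = 31.7 J/K, positive as the second law requires.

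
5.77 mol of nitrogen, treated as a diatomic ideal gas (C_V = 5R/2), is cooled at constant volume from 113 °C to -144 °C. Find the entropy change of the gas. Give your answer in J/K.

ΔS = -131 J/K

In kelvin: T₁ = 386.15 K, T₂ = 129.15 K. At constant volume, ΔS = nC_V ln(T₂/T₁) with C_V = 5R/2 = 20.79 J mol⁻¹ K⁻¹.
ΔS = 5.77 × 20.79 × ln(129.15/386.15) = -131 J/K.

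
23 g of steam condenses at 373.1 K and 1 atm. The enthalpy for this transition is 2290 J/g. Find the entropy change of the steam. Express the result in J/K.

Heat released by the substance: Q = −mL = −23 × 2290 = −52670 J.
At constant T, ΔS = Q_rev/T = −52670 / 373.1 = -141 J/K.

ΔS = -141 J/K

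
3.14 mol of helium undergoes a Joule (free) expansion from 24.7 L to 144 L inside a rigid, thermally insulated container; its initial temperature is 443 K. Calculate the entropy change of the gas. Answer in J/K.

ΔS_gas = 46 J/K

No heat is exchanged and no work is done, so the ideal-gas temperature stays constant.
Entropy is a state function; using a reversible isothermal path, ΔS_gas = nR ln(V₂/V₁) = 3.14 × 8.314 × ln(144/24.7) = 46 J/K.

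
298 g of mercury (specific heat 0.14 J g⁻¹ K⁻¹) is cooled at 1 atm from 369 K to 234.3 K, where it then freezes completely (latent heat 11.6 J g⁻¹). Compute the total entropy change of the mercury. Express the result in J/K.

ΔS = -33.7 J/K

Cooling step: ΔS₁ = m c ln(T_tr/T_i) = 298 × 0.14 × ln(234.3/369) = -18.95 J/K.
Phase change: ΔS₂ = −mL/T_tr = −298 × 11.6 / 234.3 = -14.75 J/K.
ΔS_total = (-18.95) + (-14.75) = -33.7 J/K.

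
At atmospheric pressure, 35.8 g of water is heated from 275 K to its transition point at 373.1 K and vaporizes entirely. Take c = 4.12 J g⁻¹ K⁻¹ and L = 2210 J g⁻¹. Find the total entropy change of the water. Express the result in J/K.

Warming step: ΔS₁ = m c ln(T_tr/T_i) = 35.8 × 4.12 × ln(373.1/275) = 45 J/K.
Phase change: ΔS₂ = +mL/T_tr = 35.8 × 2210 / 373.1 = 212.1 J/K.
ΔS_total = (45) + (212.1) = 257 J/K.

ΔS = 257 J/K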